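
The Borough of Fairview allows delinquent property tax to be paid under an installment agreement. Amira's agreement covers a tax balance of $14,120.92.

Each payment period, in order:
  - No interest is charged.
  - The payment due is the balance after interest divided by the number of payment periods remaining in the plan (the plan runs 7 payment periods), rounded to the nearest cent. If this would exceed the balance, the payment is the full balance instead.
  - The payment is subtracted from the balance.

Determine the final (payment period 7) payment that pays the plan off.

Payment period 1: opening $14,120.92; payment $2,017.27; balance $12,103.65
Payment period 2: opening $12,103.65; payment $2,017.28; balance $10,086.37
Payment period 3: opening $10,086.37; payment $2,017.27; balance $8,069.10
Payment period 4: opening $8,069.10; payment $2,017.28; balance $6,051.82
Payment period 5: opening $6,051.82; payment $2,017.27; balance $4,034.55
Payment period 6: opening $4,034.55; payment $2,017.28; balance $2,017.27
Payment period 7: opening $2,017.27; payment $2,017.27; balance $0.00

$2,017.27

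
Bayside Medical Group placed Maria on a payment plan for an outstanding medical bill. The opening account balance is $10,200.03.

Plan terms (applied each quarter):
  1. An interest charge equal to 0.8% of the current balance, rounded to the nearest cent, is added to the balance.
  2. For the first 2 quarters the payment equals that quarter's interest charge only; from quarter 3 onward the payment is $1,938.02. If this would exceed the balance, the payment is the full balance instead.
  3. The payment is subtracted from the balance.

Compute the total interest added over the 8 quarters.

Quarter 1: opening $10,200.03; interest $81.60 → $10,281.63; payment $81.60; balance $10,200.03
Quarter 2: opening $10,200.03; interest $81.60 → $10,281.63; payment $81.60; balance $10,200.03
Quarter 3: opening $10,200.03; interest $81.60 → $10,281.63; payment $1,938.02; balance $8,343.61
Quarter 4: opening $8,343.61; interest $66.75 → $8,410.36; payment $1,938.02; balance $6,472.34
Quarter 5: opening $6,472.34; interest $51.78 → $6,524.12; payment $1,938.02; balance $4,586.10
Quarter 6: opening $4,586.10; interest $36.69 → $4,622.79; payment $1,938.02; balance $2,684.77
Quarter 7: opening $2,684.77; interest $21.48 → $2,706.25; payment $1,938.02; balance $768.23
Quarter 8: opening $768.23; interest $6.15 → $774.38; payment $774.38; balance $0.00
Total interest: $81.60 + $81.60 + $81.60 + $66.75 + $51.78 + $36.69 + $21.48 + $6.15 = $427.65

$427.65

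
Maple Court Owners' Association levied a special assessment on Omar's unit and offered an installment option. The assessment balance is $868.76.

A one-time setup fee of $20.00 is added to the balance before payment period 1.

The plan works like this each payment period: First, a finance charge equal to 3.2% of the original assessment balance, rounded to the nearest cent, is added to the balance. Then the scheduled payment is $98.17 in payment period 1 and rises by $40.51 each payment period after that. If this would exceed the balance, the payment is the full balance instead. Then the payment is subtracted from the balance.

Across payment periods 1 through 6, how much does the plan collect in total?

Payment period 1: $888.76 +$27.80 interest = $916.56; pay $98.17 → $818.39
Payment period 2: $818.39 +$27.80 interest = $846.19; pay $138.68 → $707.51
Payment period 3: $707.51 +$27.80 interest = $735.31; pay $179.19 → $556.12
Payment period 4: $556.12 +$27.80 interest = $583.92; pay $219.70 → $364.22
Payment period 5: $364.22 +$27.80 interest = $392.02; pay $260.21 → $131.81
Payment period 6: $131.81 +$27.80 interest = $159.61; pay $159.61 → $0.00
Total paid: $1,055.56

$1,055.56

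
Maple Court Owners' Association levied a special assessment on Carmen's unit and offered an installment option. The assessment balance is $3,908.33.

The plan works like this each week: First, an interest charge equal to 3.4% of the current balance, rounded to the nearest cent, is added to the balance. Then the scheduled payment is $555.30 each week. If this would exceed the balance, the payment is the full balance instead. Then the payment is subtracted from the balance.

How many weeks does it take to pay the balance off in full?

Week 1: $3,908.33 +$132.88 interest = $4,041.21; pay $555.30 → $3,485.91
Week 2: $3,485.91 +$118.52 interest = $3,604.43; pay $555.30 → $3,049.13
Week 3: $3,049.13 +$103.67 interest = $3,152.80; pay $555.30 → $2,597.50
Week 4: $2,597.50 +$88.32 interest = $2,685.82; pay $555.30 → $2,130.52
Week 5: $2,130.52 +$72.44 interest = $2,202.96; pay $555.30 → $1,647.66
Week 6: $1,647.66 +$56.02 interest = $1,703.68; pay $555.30 → $1,148.38
Week 7: $1,148.38 +$39.04 interest = $1,187.42; pay $555.30 → $632.12
Week 8: $632.12 +$21.49 interest = $653.61; pay $555.30 → $98.31
Week 9: $98.31 +$3.34 interest = $101.65; pay $101.65 → $0.00
Balance reaches $0.00 in week 9.

9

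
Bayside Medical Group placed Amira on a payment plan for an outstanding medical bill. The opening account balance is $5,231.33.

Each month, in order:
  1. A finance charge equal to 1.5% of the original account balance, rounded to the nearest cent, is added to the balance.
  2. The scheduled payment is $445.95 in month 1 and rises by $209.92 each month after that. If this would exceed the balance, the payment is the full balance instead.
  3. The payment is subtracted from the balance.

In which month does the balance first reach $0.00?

6

Month 1: opening $5,231.33; interest $78.47 → $5,309.80; payment $445.95; balance $4,863.85
Month 2: opening $4,863.85; interest $78.47 → $4,942.32; payment $655.87; balance $4,286.45
Month 3: opening $4,286.45; interest $78.47 → $4,364.92; payment $865.79; balance $3,499.13
Month 4: opening $3,499.13; interest $78.47 → $3,577.60; payment $1,075.71; balance $2,501.89
Month 5: opening $2,501.89; interest $78.47 → $2,580.36; payment $1,285.63; balance $1,294.73
Month 6: opening $1,294.73; interest $78.47 → $1,373.20; payment $1,373.20; balance $0.00
Balance reaches $0.00 in month 6.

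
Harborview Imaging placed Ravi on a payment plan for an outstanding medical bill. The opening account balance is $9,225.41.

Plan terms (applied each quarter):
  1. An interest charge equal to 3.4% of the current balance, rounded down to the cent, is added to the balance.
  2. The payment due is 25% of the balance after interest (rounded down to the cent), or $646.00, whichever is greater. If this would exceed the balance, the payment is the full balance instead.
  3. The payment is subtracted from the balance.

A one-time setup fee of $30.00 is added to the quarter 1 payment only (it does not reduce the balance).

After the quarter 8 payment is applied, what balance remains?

# | Opening | Interest | Payment | Fee | End bal
1 | $9,225.41 | $313.66 | $2,384.76 | $30.00 | $7,154.31
2 | $7,154.31 | $243.24 | $1,849.38 | — | $5,548.17
3 | $5,548.17 | $188.63 | $1,434.20 | — | $4,302.60
4 | $4,302.60 | $146.28 | $1,112.22 | — | $3,336.66
5 | $3,336.66 | $113.44 | $862.52 | — | $2,587.58
6 | $2,587.58 | $87.97 | $668.88 | — | $2,006.67
7 | $2,006.67 | $68.22 | $646.00 | — | $1,428.89
8 | $1,428.89 | $48.58 | $646.00 | — | $831.47

$831.47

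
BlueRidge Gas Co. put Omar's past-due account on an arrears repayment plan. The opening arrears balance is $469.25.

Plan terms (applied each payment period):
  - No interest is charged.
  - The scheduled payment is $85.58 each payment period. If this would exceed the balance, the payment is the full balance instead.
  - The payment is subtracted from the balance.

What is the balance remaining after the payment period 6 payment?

$0.00

# | Opening | Payment | End bal
1 | $469.25 | $85.58 | $383.67
2 | $383.67 | $85.58 | $298.09
3 | $298.09 | $85.58 | $212.51
4 | $212.51 | $85.58 | $126.93
5 | $126.93 | $85.58 | $41.35
6 | $41.35 | $41.35 | $0.00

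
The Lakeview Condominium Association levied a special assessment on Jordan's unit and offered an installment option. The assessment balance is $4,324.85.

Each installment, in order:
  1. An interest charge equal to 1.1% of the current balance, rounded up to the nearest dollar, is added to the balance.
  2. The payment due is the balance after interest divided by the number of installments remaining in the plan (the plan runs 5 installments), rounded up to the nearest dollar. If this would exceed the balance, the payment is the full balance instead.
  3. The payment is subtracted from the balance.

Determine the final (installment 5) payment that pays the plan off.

$913.85

Installment 1: $4,324.85 +$48.00 interest = $4,372.85; pay $875.00 → $3,497.85
Installment 2: $3,497.85 +$39.00 interest = $3,536.85; pay $885.00 → $2,651.85
Installment 3: $2,651.85 +$30.00 interest = $2,681.85; pay $894.00 → $1,787.85
Installment 4: $1,787.85 +$20.00 interest = $1,807.85; pay $904.00 → $903.85
Installment 5: $903.85 +$10.00 interest = $913.85; pay $913.85 → $0.00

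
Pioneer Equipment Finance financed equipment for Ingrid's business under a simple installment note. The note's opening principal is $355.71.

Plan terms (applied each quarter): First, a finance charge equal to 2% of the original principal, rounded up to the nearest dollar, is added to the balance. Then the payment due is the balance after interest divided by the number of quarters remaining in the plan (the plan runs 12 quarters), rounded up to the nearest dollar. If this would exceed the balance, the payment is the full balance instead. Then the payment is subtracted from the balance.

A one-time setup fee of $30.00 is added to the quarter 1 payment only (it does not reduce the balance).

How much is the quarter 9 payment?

$40.00

Quarter 1: opening $355.71; interest $8.00 → $363.71; payment $31.00 (+ $30.00 fee); balance $332.71
Quarter 2: opening $332.71; interest $8.00 → $340.71; payment $31.00; balance $309.71
Quarter 3: opening $309.71; interest $8.00 → $317.71; payment $32.00; balance $285.71
Quarter 4: opening $285.71; interest $8.00 → $293.71; payment $33.00; balance $260.71
Quarter 5: opening $260.71; interest $8.00 → $268.71; payment $34.00; balance $234.71
Quarter 6: opening $234.71; interest $8.00 → $242.71; payment $35.00; balance $207.71
Quarter 7: opening $207.71; interest $8.00 → $215.71; payment $36.00; balance $179.71
Quarter 8: opening $179.71; interest $8.00 → $187.71; payment $38.00; balance $149.71
Quarter 9: opening $149.71; interest $8.00 → $157.71; payment $40.00; balance $117.71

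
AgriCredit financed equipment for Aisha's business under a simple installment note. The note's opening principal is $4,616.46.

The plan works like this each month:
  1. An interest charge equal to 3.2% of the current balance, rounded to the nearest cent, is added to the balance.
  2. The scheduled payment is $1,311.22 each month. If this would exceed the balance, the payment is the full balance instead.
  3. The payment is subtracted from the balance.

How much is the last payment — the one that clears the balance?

$1,045.52

Month 1: opening $4,616.46; interest $147.73 → $4,764.19; payment $1,311.22; balance $3,452.97
Month 2: opening $3,452.97; interest $110.50 → $3,563.47; payment $1,311.22; balance $2,252.25
Month 3: opening $2,252.25; interest $72.07 → $2,324.32; payment $1,311.22; balance $1,013.10
Month 4: opening $1,013.10; interest $32.42 → $1,045.52; payment $1,045.52; balance $0.00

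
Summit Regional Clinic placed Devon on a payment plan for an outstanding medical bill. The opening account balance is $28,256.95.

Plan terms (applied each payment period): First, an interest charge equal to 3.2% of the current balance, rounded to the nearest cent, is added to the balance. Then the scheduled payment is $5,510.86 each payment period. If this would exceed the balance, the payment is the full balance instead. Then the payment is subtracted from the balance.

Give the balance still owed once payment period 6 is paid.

$0.00

Payment period 1: opening $28,256.95; interest $904.22 → $29,161.17; payment $5,510.86; balance $23,650.31
Payment period 2: opening $23,650.31; interest $756.81 → $24,407.12; payment $5,510.86; balance $18,896.26
Payment period 3: opening $18,896.26; interest $604.68 → $19,500.94; payment $5,510.86; balance $13,990.08
Payment period 4: opening $13,990.08; interest $447.68 → $14,437.76; payment $5,510.86; balance $8,926.90
Payment period 5: opening $8,926.90; interest $285.66 → $9,212.56; payment $5,510.86; balance $3,701.70
Payment period 6: opening $3,701.70; interest $118.45 → $3,820.15; payment $3,820.15; balance $0.00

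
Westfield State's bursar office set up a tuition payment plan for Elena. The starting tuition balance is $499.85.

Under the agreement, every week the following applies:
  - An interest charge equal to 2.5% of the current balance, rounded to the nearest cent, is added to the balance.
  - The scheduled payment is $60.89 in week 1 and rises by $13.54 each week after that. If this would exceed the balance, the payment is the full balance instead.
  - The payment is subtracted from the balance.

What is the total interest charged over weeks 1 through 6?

$49.33

Week 1: opening $499.85; interest $12.50 → $512.35; payment $60.89; balance $451.46
Week 2: opening $451.46; interest $11.29 → $462.75; payment $74.43; balance $388.32
Week 3: opening $388.32; interest $9.71 → $398.03; payment $87.97; balance $310.06
Week 4: opening $310.06; interest $7.75 → $317.81; payment $101.51; balance $216.30
Week 5: opening $216.30; interest $5.41 → $221.71; payment $115.05; balance $106.66
Week 6: opening $106.66; interest $2.67 → $109.33; payment $109.33; balance $0.00
Total interest: $12.50 + $11.29 + $9.71 + $7.75 + $5.41 + $2.67 = $49.33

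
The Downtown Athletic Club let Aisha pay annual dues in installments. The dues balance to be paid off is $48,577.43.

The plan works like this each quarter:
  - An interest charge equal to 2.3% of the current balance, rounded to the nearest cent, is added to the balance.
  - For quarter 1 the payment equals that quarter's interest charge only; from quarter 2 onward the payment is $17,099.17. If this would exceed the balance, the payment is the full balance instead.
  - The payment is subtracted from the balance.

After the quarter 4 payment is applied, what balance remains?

$0.00

# | Opening | Interest | Payment | End bal
1 | $48,577.43 | $1,117.28 | $1,117.28 | $48,577.43
2 | $48,577.43 | $1,117.28 | $17,099.17 | $32,595.54
3 | $32,595.54 | $749.70 | $17,099.17 | $16,246.07
4 | $16,246.07 | $373.66 | $16,619.73 | $0.00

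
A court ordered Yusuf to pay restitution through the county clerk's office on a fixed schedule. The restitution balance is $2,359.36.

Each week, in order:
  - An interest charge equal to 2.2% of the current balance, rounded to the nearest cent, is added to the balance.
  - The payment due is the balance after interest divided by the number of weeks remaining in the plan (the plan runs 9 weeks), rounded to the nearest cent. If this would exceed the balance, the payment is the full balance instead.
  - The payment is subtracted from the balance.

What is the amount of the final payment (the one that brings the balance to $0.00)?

$318.86

Week 1: $2,359.36 +$51.91 interest = $2,411.27; pay $267.92 → $2,143.35
Week 2: $2,143.35 +$47.15 interest = $2,190.50; pay $273.81 → $1,916.69
Week 3: $1,916.69 +$42.17 interest = $1,958.86; pay $279.84 → $1,679.02
Week 4: $1,679.02 +$36.94 interest = $1,715.96; pay $285.99 → $1,429.97
Week 5: $1,429.97 +$31.46 interest = $1,461.43; pay $292.29 → $1,169.14
Week 6: $1,169.14 +$25.72 interest = $1,194.86; pay $298.72 → $896.14
Week 7: $896.14 +$19.72 interest = $915.86; pay $305.29 → $610.57
Week 8: $610.57 +$13.43 interest = $624.00; pay $312.00 → $312.00
Week 9: $312.00 +$6.86 interest = $318.86; pay $318.86 → $0.00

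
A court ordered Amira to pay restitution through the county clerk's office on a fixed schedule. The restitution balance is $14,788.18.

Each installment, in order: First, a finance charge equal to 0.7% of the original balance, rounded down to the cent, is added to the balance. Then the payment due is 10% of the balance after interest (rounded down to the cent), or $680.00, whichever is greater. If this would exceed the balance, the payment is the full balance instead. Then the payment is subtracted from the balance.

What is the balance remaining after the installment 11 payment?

Installment 1: opening $14,788.18; interest $103.51 → $14,891.69; payment $1,489.16; balance $13,402.53
Installment 2: opening $13,402.53; interest $103.51 → $13,506.04; payment $1,350.60; balance $12,155.44
Installment 3: opening $12,155.44; interest $103.51 → $12,258.95; payment $1,225.89; balance $11,033.06
Installment 4: opening $11,033.06; interest $103.51 → $11,136.57; payment $1,113.65; balance $10,022.92
Installment 5: opening $10,022.92; interest $103.51 → $10,126.43; payment $1,012.64; balance $9,113.79
Installment 6: opening $9,113.79; interest $103.51 → $9,217.30; payment $921.73; balance $8,295.57
Installment 7: opening $8,295.57; interest $103.51 → $8,399.08; payment $839.90; balance $7,559.18
Installment 8: opening $7,559.18; interest $103.51 → $7,662.69; payment $766.26; balance $6,896.43
Installment 9: opening $6,896.43; interest $103.51 → $6,999.94; payment $699.99; balance $6,299.95
Installment 10: opening $6,299.95; interest $103.51 → $6,403.46; payment $680.00; balance $5,723.46
Installment 11: opening $5,723.46; interest $103.51 → $5,826.97; payment $680.00; balance $5,146.97

$5,146.97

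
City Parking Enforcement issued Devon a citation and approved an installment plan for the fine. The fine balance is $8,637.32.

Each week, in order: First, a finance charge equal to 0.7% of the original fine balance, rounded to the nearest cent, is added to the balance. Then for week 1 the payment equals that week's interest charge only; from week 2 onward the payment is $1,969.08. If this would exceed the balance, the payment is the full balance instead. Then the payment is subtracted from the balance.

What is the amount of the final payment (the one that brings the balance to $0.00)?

$1,063.30

Week 1: $8,637.32 +$60.46 interest = $8,697.78; pay $60.46 → $8,637.32
Week 2: $8,637.32 +$60.46 interest = $8,697.78; pay $1,969.08 → $6,728.70
Week 3: $6,728.70 +$60.46 interest = $6,789.16; pay $1,969.08 → $4,820.08
Week 4: $4,820.08 +$60.46 interest = $4,880.54; pay $1,969.08 → $2,911.46
Week 5: $2,911.46 +$60.46 interest = $2,971.92; pay $1,969.08 → $1,002.84
Week 6: $1,002.84 +$60.46 interest = $1,063.30; pay $1,063.30 → $0.00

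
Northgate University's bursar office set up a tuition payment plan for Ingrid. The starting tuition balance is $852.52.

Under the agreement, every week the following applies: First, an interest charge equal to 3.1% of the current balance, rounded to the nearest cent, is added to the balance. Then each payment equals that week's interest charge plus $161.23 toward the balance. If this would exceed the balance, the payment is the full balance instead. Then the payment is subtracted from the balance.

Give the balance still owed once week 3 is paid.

Week 1: opening $852.52; interest $26.43 → $878.95; payment $187.66; balance $691.29
Week 2: opening $691.29; interest $21.43 → $712.72; payment $182.66; balance $530.06
Week 3: opening $530.06; interest $16.43 → $546.49; payment $177.66; balance $368.83

$368.83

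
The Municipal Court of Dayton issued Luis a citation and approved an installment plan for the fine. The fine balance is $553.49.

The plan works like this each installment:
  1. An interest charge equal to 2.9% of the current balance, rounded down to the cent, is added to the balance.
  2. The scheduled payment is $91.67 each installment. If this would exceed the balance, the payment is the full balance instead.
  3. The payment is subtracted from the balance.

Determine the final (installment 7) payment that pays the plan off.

$67.45

Installment 1: opening $553.49; interest $16.05 → $569.54; payment $91.67; balance $477.87
Installment 2: opening $477.87; interest $13.85 → $491.72; payment $91.67; balance $400.05
Installment 3: opening $400.05; interest $11.60 → $411.65; payment $91.67; balance $319.98
Installment 4: opening $319.98; interest $9.27 → $329.25; payment $91.67; balance $237.58
Installment 5: opening $237.58; interest $6.88 → $244.46; payment $91.67; balance $152.79
Installment 6: opening $152.79; interest $4.43 → $157.22; payment $91.67; balance $65.55
Installment 7: opening $65.55; interest $1.90 → $67.45; payment $67.45; balance $0.00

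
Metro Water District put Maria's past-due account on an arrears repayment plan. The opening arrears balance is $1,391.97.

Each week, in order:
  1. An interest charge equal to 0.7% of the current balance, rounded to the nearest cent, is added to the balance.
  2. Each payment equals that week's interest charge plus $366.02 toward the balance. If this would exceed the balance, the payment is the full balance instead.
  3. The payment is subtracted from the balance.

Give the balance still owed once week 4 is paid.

$0.00

Week 1: opening $1,391.97; interest $9.74 → $1,401.71; payment $375.76; balance $1,025.95
Week 2: opening $1,025.95; interest $7.18 → $1,033.13; payment $373.20; balance $659.93
Week 3: opening $659.93; interest $4.62 → $664.55; payment $370.64; balance $293.91
Week 4: opening $293.91; interest $2.06 → $295.97; payment $295.97; balance $0.00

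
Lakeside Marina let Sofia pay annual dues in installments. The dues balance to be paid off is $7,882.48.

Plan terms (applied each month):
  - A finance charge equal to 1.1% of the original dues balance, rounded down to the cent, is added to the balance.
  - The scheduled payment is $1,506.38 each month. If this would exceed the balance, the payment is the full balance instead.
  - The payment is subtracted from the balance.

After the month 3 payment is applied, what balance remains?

$3,623.44

Month 1: $7,882.48 +$86.70 interest = $7,969.18; pay $1,506.38 → $6,462.80
Month 2: $6,462.80 +$86.70 interest = $6,549.50; pay $1,506.38 → $5,043.12
Month 3: $5,043.12 +$86.70 interest = $5,129.82; pay $1,506.38 → $3,623.44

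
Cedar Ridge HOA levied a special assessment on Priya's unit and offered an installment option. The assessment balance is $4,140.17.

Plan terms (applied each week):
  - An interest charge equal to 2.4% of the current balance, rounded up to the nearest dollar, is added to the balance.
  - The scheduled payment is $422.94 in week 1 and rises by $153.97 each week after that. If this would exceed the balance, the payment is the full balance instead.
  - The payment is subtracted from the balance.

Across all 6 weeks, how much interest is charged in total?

$403.00

Week 1: $4,140.17 +$100.00 interest = $4,240.17; pay $422.94 → $3,817.23
Week 2: $3,817.23 +$92.00 interest = $3,909.23; pay $576.91 → $3,332.32
Week 3: $3,332.32 +$80.00 interest = $3,412.32; pay $730.88 → $2,681.44
Week 4: $2,681.44 +$65.00 interest = $2,746.44; pay $884.85 → $1,861.59
Week 5: $1,861.59 +$45.00 interest = $1,906.59; pay $1,038.82 → $867.77
Week 6: $867.77 +$21.00 interest = $888.77; pay $888.77 → $0.00
Total interest: $100.00 + $92.00 + $80.00 + $65.00 + $45.00 + $21.00 = $403.00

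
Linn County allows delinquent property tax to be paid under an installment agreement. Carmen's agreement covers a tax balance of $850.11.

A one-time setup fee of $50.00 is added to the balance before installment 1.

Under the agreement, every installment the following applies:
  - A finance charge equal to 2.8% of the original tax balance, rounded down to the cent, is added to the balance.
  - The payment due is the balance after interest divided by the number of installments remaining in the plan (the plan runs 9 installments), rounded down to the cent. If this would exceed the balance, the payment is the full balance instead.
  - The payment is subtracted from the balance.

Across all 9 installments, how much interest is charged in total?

$214.20

Installment 1: opening $900.11; interest $23.80 → $923.91; payment $102.65; balance $821.26
Installment 2: opening $821.26; interest $23.80 → $845.06; payment $105.63; balance $739.43
Installment 3: opening $739.43; interest $23.80 → $763.23; payment $109.03; balance $654.20
Installment 4: opening $654.20; interest $23.80 → $678.00; payment $113.00; balance $565.00
Installment 5: opening $565.00; interest $23.80 → $588.80; payment $117.76; balance $471.04
Installment 6: opening $471.04; interest $23.80 → $494.84; payment $123.71; balance $371.13
Installment 7: opening $371.13; interest $23.80 → $394.93; payment $131.64; balance $263.29
Installment 8: opening $263.29; interest $23.80 → $287.09; payment $143.54; balance $143.55
Installment 9: opening $143.55; interest $23.80 → $167.35; payment $167.35; balance $0.00
Total interest: $23.80 + $23.80 + $23.80 + $23.80 + $23.80 + $23.80 + $23.80 + $23.80 + $23.80 = $214.20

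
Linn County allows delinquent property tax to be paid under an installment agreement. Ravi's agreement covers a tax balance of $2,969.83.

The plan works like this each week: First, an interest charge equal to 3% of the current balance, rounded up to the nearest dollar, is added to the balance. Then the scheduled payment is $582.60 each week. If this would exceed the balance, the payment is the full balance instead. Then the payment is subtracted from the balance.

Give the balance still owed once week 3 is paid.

Week 1: opening $2,969.83; interest $90.00 → $3,059.83; payment $582.60; balance $2,477.23
Week 2: opening $2,477.23; interest $75.00 → $2,552.23; payment $582.60; balance $1,969.63
Week 3: opening $1,969.63; interest $60.00 → $2,029.63; payment $582.60; balance $1,447.03

$1,447.03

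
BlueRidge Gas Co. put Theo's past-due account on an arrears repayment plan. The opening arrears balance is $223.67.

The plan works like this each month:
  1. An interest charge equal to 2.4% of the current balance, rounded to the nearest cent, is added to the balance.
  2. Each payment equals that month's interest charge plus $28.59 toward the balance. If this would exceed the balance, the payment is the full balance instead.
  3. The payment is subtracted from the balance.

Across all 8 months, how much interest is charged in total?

$23.73

# | Opening | Interest | Payment | End bal
1 | $223.67 | $5.37 | $33.96 | $195.08
2 | $195.08 | $4.68 | $33.27 | $166.49
3 | $166.49 | $4.00 | $32.59 | $137.90
4 | $137.90 | $3.31 | $31.90 | $109.31
5 | $109.31 | $2.62 | $31.21 | $80.72
6 | $80.72 | $1.94 | $30.53 | $52.13
7 | $52.13 | $1.25 | $29.84 | $23.54
8 | $23.54 | $0.56 | $24.10 | $0.00
Total interest: $5.37 + $4.68 + $4.00 + $3.31 + $2.62 + $1.94 + $1.25 + $0.56 = $23.73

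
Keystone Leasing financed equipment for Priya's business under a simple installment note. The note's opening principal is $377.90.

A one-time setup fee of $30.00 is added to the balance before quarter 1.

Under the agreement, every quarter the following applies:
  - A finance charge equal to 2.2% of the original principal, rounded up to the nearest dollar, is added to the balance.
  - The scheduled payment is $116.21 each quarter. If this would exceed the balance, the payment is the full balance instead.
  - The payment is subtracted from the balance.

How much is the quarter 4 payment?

$95.27

Quarter 1: opening $407.90; interest $9.00 → $416.90; payment $116.21; balance $300.69
Quarter 2: opening $300.69; interest $9.00 → $309.69; payment $116.21; balance $193.48
Quarter 3: opening $193.48; interest $9.00 → $202.48; payment $116.21; balance $86.27
Quarter 4: opening $86.27; interest $9.00 → $95.27; payment $95.27; balance $0.00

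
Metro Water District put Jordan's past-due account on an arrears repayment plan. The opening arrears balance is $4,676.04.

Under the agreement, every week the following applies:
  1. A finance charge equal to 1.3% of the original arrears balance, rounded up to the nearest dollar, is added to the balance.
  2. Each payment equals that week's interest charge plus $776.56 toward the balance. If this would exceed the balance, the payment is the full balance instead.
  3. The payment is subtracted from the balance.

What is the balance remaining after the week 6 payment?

$16.68

Week 1: $4,676.04 +$61.00 interest = $4,737.04; pay $837.56 → $3,899.48
Week 2: $3,899.48 +$61.00 interest = $3,960.48; pay $837.56 → $3,122.92
Week 3: $3,122.92 +$61.00 interest = $3,183.92; pay $837.56 → $2,346.36
Week 4: $2,346.36 +$61.00 interest = $2,407.36; pay $837.56 → $1,569.80
Week 5: $1,569.80 +$61.00 interest = $1,630.80; pay $837.56 → $793.24
Week 6: $793.24 +$61.00 interest = $854.24; pay $837.56 → $16.68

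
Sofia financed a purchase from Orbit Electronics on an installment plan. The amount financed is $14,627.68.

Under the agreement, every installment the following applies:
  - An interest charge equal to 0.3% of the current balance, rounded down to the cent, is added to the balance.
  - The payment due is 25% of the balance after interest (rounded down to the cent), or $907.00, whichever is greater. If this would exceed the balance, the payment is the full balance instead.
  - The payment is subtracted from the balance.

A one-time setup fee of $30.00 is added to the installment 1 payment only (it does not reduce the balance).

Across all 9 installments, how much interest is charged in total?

$160.55

Installment 1: $14,627.68 +$43.88 interest = $14,671.56; pay $3,667.89 (+ $30.00 fee) → $11,003.67
Installment 2: $11,003.67 +$33.01 interest = $11,036.68; pay $2,759.17 → $8,277.51
Installment 3: $8,277.51 +$24.83 interest = $8,302.34; pay $2,075.58 → $6,226.76
Installment 4: $6,226.76 +$18.68 interest = $6,245.44; pay $1,561.36 → $4,684.08
Installment 5: $4,684.08 +$14.05 interest = $4,698.13; pay $1,174.53 → $3,523.60
Installment 6: $3,523.60 +$10.57 interest = $3,534.17; pay $907.00 → $2,627.17
Installment 7: $2,627.17 +$7.88 interest = $2,635.05; pay $907.00 → $1,728.05
Installment 8: $1,728.05 +$5.18 interest = $1,733.23; pay $907.00 → $826.23
Installment 9: $826.23 +$2.47 interest = $828.70; pay $828.70 → $0.00
Total interest: $43.88 + $33.01 + $24.83 + $18.68 + $14.05 + $10.57 + $7.88 + $5.18 + $2.47 = $160.55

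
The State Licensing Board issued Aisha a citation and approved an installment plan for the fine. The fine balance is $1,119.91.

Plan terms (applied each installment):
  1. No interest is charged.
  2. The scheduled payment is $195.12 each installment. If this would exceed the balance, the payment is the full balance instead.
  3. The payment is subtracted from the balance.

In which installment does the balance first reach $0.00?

6

Installment 1: $1,119.91 − $195.12 → $924.79
Installment 2: $924.79 − $195.12 → $729.67
Installment 3: $729.67 − $195.12 → $534.55
Installment 4: $534.55 − $195.12 → $339.43
Installment 5: $339.43 − $195.12 → $144.31
Installment 6: $144.31 − $144.31 → $0.00
Balance reaches $0.00 in installment 6.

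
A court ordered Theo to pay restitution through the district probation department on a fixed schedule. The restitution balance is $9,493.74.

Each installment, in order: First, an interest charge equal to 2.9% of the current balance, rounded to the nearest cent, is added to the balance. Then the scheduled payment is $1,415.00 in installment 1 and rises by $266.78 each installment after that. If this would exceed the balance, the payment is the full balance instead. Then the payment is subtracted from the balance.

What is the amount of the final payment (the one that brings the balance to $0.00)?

$729.37

Installment 1: opening $9,493.74; interest $275.32 → $9,769.06; payment $1,415.00; balance $8,354.06
Installment 2: opening $8,354.06; interest $242.27 → $8,596.33; payment $1,681.78; balance $6,914.55
Installment 3: opening $6,914.55; interest $200.52 → $7,115.07; payment $1,948.56; balance $5,166.51
Installment 4: opening $5,166.51; interest $149.83 → $5,316.34; payment $2,215.34; balance $3,101.00
Installment 5: opening $3,101.00; interest $89.93 → $3,190.93; payment $2,482.12; balance $708.81
Installment 6: opening $708.81; interest $20.56 → $729.37; payment $729.37; balance $0.00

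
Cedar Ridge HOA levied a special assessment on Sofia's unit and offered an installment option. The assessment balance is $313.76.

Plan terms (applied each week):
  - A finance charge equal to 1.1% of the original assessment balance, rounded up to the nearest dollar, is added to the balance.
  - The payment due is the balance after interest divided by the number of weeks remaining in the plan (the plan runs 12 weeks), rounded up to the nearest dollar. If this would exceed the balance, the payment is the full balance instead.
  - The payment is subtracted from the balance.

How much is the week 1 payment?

# | Opening | Interest | Payment | End bal
1 | $313.76 | $4.00 | $27.00 | $290.76

$27.00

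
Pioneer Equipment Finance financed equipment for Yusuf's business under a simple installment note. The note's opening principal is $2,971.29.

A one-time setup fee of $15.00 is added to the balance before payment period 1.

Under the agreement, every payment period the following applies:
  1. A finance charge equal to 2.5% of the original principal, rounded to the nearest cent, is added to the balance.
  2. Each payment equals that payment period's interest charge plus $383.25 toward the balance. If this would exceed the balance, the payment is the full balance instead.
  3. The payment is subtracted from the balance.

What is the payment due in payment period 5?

Payment period 1: opening $2,986.29; interest $74.28 → $3,060.57; payment $457.53; balance $2,603.04
Payment period 2: opening $2,603.04; interest $74.28 → $2,677.32; payment $457.53; balance $2,219.79
Payment period 3: opening $2,219.79; interest $74.28 → $2,294.07; payment $457.53; balance $1,836.54
Payment period 4: opening $1,836.54; interest $74.28 → $1,910.82; payment $457.53; balance $1,453.29
Payment period 5: opening $1,453.29; interest $74.28 → $1,527.57; payment $457.53; balance $1,070.04

$457.53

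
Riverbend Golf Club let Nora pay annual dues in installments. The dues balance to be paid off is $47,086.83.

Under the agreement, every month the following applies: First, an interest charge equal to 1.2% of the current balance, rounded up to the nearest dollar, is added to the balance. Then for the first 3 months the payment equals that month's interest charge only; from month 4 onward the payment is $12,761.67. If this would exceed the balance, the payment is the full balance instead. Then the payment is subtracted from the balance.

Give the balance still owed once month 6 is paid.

$10,057.82

Month 1: opening $47,086.83; interest $566.00 → $47,652.83; payment $566.00; balance $47,086.83
Month 2: opening $47,086.83; interest $566.00 → $47,652.83; payment $566.00; balance $47,086.83
Month 3: opening $47,086.83; interest $566.00 → $47,652.83; payment $566.00; balance $47,086.83
Month 4: opening $47,086.83; interest $566.00 → $47,652.83; payment $12,761.67; balance $34,891.16
Month 5: opening $34,891.16; interest $419.00 → $35,310.16; payment $12,761.67; balance $22,548.49
Month 6: opening $22,548.49; interest $271.00 → $22,819.49; payment $12,761.67; balance $10,057.82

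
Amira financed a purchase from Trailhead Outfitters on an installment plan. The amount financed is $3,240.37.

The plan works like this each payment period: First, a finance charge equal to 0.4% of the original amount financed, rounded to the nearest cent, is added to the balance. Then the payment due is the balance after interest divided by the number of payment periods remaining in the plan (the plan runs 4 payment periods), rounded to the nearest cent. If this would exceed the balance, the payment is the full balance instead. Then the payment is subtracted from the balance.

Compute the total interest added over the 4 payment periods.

# | Opening | Interest | Payment | End bal
1 | $3,240.37 | $12.96 | $813.33 | $2,440.00
2 | $2,440.00 | $12.96 | $817.65 | $1,635.31
3 | $1,635.31 | $12.96 | $824.14 | $824.13
4 | $824.13 | $12.96 | $837.09 | $0.00
Total interest: $12.96 + $12.96 + $12.96 + $12.96 = $51.84

$51.84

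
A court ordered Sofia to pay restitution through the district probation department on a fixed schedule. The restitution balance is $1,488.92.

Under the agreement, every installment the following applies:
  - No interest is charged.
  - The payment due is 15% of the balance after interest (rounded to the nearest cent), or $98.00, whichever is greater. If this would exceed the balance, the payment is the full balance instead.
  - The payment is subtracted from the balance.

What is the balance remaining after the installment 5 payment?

Installment 1: $1,488.92 − $223.34 → $1,265.58
Installment 2: $1,265.58 − $189.84 → $1,075.74
Installment 3: $1,075.74 − $161.36 → $914.38
Installment 4: $914.38 − $137.16 → $777.22
Installment 5: $777.22 − $116.58 → $660.64

$660.64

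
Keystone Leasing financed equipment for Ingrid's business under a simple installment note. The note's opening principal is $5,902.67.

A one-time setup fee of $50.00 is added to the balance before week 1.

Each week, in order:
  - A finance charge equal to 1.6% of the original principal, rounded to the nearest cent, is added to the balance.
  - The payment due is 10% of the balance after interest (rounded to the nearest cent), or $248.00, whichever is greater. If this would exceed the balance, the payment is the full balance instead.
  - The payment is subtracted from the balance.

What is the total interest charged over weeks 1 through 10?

Week 1: opening $5,952.67; interest $94.44 → $6,047.11; payment $604.71; balance $5,442.40
Week 2: opening $5,442.40; interest $94.44 → $5,536.84; payment $553.68; balance $4,983.16
Week 3: opening $4,983.16; interest $94.44 → $5,077.60; payment $507.76; balance $4,569.84
Week 4: opening $4,569.84; interest $94.44 → $4,664.28; payment $466.43; balance $4,197.85
Week 5: opening $4,197.85; interest $94.44 → $4,292.29; payment $429.23; balance $3,863.06
Week 6: opening $3,863.06; interest $94.44 → $3,957.50; payment $395.75; balance $3,561.75
Week 7: opening $3,561.75; interest $94.44 → $3,656.19; payment $365.62; balance $3,290.57
Week 8: opening $3,290.57; interest $94.44 → $3,385.01; payment $338.50; balance $3,046.51
Week 9: opening $3,046.51; interest $94.44 → $3,140.95; payment $314.10; balance $2,826.85
Week 10: opening $2,826.85; interest $94.44 → $2,921.29; payment $292.13; balance $2,629.16
Total interest: $94.44 + $94.44 + $94.44 + $94.44 + $94.44 + $94.44 + $94.44 + $94.44 + $94.44 + $94.44 = $944.40

$944.40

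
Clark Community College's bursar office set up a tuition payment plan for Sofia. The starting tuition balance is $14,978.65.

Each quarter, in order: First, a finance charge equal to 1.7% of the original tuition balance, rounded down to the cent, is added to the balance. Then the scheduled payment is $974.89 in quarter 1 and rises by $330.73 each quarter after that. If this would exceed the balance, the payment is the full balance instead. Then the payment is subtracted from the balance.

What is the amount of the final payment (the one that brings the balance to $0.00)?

Quarter 1: opening $14,978.65; interest $254.63 → $15,233.28; payment $974.89; balance $14,258.39
Quarter 2: opening $14,258.39; interest $254.63 → $14,513.02; payment $1,305.62; balance $13,207.40
Quarter 3: opening $13,207.40; interest $254.63 → $13,462.03; payment $1,636.35; balance $11,825.68
Quarter 4: opening $11,825.68; interest $254.63 → $12,080.31; payment $1,967.08; balance $10,113.23
Quarter 5: opening $10,113.23; interest $254.63 → $10,367.86; payment $2,297.81; balance $8,070.05
Quarter 6: opening $8,070.05; interest $254.63 → $8,324.68; payment $2,628.54; balance $5,696.14
Quarter 7: opening $5,696.14; interest $254.63 → $5,950.77; payment $2,959.27; balance $2,991.50
Quarter 8: opening $2,991.50; interest $254.63 → $3,246.13; payment $3,246.13; balance $0.00

$3,246.13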